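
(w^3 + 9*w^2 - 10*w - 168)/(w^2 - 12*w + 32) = (w^2 + 13*w + 42)/(w - 8)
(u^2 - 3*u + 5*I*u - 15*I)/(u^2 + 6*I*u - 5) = (u - 3)/(u + I)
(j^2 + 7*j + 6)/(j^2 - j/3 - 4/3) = 3*(j + 6)/(3*j - 4)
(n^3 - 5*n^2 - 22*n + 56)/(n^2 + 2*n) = (n^3 - 5*n^2 - 22*n + 56)/(n*(n + 2))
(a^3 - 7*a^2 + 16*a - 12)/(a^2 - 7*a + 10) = (a^2 - 5*a + 6)/(a - 5)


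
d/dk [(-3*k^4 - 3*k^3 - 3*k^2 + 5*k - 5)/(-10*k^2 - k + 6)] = (60*k^5 + 39*k^4 - 66*k^3 - k^2 - 136*k + 25)/(100*k^4 + 20*k^3 - 119*k^2 - 12*k + 36)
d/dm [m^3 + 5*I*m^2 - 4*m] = 3*m^2 + 10*I*m - 4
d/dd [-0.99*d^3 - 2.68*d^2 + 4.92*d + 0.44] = -2.97*d^2 - 5.36*d + 4.92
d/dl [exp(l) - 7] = exp(l)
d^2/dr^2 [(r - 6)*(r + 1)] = 2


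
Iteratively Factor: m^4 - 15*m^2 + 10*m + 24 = (m + 4)*(m^3 - 4*m^2 + m + 6) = (m - 2)*(m + 4)*(m^2 - 2*m - 3) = (m - 3)*(m - 2)*(m + 4)*(m + 1)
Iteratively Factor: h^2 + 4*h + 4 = (h + 2)*(h + 2)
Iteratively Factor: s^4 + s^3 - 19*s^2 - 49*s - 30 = (s + 2)*(s^3 - s^2 - 17*s - 15) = (s + 2)*(s + 3)*(s^2 - 4*s - 5) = (s + 1)*(s + 2)*(s + 3)*(s - 5)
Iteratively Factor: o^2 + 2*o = (o + 2)*(o)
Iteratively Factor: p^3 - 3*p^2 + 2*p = (p - 2)*(p^2 - p) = (p - 2)*(p - 1)*(p)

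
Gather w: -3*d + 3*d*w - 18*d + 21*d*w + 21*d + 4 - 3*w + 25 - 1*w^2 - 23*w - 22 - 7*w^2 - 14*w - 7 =-8*w^2 + w*(24*d - 40)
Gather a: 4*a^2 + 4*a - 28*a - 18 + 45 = 4*a^2 - 24*a + 27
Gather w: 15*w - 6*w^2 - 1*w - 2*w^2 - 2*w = -8*w^2 + 12*w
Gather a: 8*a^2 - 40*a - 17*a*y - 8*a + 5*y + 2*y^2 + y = 8*a^2 + a*(-17*y - 48) + 2*y^2 + 6*y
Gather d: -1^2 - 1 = -2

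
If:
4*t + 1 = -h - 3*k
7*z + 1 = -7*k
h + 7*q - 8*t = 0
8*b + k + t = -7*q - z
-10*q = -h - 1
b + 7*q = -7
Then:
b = 526/375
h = -6827/525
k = 59606/7875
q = -3151/2625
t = -7024/2625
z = -60731/7875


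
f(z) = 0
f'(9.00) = 0.00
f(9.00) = 0.00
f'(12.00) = 0.00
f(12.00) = 0.00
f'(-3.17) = 0.00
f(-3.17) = 0.00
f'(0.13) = 0.00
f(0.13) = 0.00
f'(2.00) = 0.00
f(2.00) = 0.00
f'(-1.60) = 0.00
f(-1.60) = 0.00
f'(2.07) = 0.00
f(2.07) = 0.00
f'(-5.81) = 0.00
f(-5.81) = 0.00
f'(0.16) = 0.00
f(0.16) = 0.00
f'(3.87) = 0.00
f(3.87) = 0.00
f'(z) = 0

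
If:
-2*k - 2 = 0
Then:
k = -1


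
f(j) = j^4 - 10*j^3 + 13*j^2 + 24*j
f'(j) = 4*j^3 - 30*j^2 + 26*j + 24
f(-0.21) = -4.37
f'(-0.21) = 17.18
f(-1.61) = 43.51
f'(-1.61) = -112.32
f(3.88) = -68.65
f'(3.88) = -93.11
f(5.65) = -233.98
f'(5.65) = -65.33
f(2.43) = 26.46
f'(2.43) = -32.57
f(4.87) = -167.32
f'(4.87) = -98.88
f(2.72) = 14.96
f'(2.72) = -46.74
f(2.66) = 17.68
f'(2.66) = -43.82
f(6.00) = -252.00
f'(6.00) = -36.00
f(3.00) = 0.00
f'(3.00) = -60.00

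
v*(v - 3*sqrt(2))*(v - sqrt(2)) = v^3 - 4*sqrt(2)*v^2 + 6*v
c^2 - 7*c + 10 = (c - 5)*(c - 2)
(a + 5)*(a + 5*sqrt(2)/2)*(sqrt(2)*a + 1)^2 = 2*a^4 + 7*sqrt(2)*a^3 + 10*a^3 + 11*a^2 + 35*sqrt(2)*a^2 + 5*sqrt(2)*a/2 + 55*a + 25*sqrt(2)/2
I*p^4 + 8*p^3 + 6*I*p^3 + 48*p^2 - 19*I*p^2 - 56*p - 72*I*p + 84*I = (p + 7)*(p - 6*I)*(p - 2*I)*(I*p - I)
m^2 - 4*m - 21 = (m - 7)*(m + 3)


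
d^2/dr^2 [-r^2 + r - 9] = -2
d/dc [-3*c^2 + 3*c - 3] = 3 - 6*c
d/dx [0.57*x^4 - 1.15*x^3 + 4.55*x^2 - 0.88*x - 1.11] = 2.28*x^3 - 3.45*x^2 + 9.1*x - 0.88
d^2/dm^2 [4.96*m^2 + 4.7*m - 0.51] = 9.92000000000000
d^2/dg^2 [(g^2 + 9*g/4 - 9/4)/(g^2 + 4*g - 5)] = (-7*g^3 + 33*g^2 + 27*g + 91)/(2*(g^6 + 12*g^5 + 33*g^4 - 56*g^3 - 165*g^2 + 300*g - 125))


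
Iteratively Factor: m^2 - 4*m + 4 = (m - 2)*(m - 2)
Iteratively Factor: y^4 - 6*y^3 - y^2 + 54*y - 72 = (y - 4)*(y^3 - 2*y^2 - 9*y + 18) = (y - 4)*(y - 2)*(y^2 - 9) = (y - 4)*(y - 2)*(y + 3)*(y - 3)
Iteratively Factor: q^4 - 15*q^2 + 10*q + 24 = (q - 3)*(q^3 + 3*q^2 - 6*q - 8) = (q - 3)*(q + 1)*(q^2 + 2*q - 8) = (q - 3)*(q - 2)*(q + 1)*(q + 4)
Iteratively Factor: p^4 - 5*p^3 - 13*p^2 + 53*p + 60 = (p + 3)*(p^3 - 8*p^2 + 11*p + 20) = (p + 1)*(p + 3)*(p^2 - 9*p + 20) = (p - 4)*(p + 1)*(p + 3)*(p - 5)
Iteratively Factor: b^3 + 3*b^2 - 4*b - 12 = (b + 3)*(b^2 - 4) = (b - 2)*(b + 3)*(b + 2)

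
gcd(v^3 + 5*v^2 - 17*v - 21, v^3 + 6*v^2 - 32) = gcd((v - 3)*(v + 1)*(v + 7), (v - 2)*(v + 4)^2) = 1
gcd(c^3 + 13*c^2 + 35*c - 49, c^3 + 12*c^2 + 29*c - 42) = c^2 + 6*c - 7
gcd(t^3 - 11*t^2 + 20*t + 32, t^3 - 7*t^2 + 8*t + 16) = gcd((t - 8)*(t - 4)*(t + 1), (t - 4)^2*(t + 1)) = t^2 - 3*t - 4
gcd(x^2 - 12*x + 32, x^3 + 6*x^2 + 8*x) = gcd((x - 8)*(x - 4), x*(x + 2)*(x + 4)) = 1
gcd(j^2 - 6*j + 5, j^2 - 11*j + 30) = j - 5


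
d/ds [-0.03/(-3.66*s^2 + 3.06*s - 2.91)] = (0.0918 - 0.2196*s)/(3.66*s^2 - 3.06*s + 2.91)^2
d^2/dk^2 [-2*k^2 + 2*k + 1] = -4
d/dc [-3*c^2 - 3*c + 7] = -6*c - 3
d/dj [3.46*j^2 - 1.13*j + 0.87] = 6.92*j - 1.13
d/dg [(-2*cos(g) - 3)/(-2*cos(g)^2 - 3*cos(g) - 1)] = (4*cos(g)^2 + 12*cos(g) + 7)*sin(g)/((cos(g) + 1)^2*(2*cos(g) + 1)^2)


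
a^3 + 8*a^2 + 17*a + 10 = (a + 1)*(a + 2)*(a + 5)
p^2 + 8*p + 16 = (p + 4)^2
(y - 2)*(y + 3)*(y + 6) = y^3 + 7*y^2 - 36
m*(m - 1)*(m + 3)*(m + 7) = m^4 + 9*m^3 + 11*m^2 - 21*m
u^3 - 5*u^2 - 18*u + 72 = (u - 6)*(u - 3)*(u + 4)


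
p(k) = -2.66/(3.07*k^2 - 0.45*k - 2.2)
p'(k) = -2.66*(0.45 - 6.14*k)/(3.07*k^2 - 0.45*k - 2.2)^2 = (16.3324*k - 1.197)/(-3.07*k^2 + 0.45*k + 2.2)^2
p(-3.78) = -0.06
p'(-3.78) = -0.03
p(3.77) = -0.07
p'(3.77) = 0.04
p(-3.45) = -0.07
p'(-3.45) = -0.04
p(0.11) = 1.20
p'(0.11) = 0.12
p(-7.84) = -0.01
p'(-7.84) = -0.00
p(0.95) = -18.58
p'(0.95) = 698.51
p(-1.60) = -0.42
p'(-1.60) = -0.67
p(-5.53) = -0.03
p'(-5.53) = -0.01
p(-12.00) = -0.01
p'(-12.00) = -0.00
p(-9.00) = -0.01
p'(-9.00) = -0.00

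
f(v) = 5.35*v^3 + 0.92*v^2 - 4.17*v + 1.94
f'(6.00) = 584.67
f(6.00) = 1165.64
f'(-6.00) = 562.59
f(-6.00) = -1095.52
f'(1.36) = 28.02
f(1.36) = 11.43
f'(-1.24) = 18.23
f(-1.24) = -1.68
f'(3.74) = 227.21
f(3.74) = 279.09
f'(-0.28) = -3.43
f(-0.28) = 3.06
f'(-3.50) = 186.00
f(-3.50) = -201.58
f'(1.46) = 32.73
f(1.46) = 14.46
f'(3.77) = 230.88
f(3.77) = 285.96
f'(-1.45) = 26.91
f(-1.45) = -6.39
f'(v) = 16.05*v^2 + 1.84*v - 4.17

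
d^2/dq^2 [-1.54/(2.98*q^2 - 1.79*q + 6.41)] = (27.351632*q^2 - 16.429336*q - 1.54*(5.96*q - 1.79)*(11.92*q - 3.58) + 58.833544)/(2.98*q^2 - 1.79*q + 6.41)^3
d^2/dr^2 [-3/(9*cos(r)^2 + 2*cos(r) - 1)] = 3*(648*sin(r)^4 - 404*sin(r)^2 - 131*cos(r) + 27*cos(3*r) - 296)/(2*(-9*sin(r)^2 + 2*cos(r) + 8)^3)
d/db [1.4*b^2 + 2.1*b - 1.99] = 2.8*b + 2.1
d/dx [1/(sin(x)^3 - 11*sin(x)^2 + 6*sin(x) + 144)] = (-3*sin(x)^2 + 22*sin(x) - 6)*cos(x)/(sin(x)^3 - 11*sin(x)^2 + 6*sin(x) + 144)^2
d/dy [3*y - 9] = 3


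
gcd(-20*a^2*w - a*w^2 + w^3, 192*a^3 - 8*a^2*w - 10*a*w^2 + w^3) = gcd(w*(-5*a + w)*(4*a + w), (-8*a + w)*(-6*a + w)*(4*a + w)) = 4*a + w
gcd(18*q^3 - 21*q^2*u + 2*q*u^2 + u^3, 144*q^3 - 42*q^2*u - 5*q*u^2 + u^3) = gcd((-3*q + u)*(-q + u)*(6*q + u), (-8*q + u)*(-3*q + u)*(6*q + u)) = 18*q^2 - 3*q*u - u^2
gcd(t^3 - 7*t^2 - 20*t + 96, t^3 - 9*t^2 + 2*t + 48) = t^2 - 11*t + 24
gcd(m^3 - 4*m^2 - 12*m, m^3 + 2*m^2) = m^2 + 2*m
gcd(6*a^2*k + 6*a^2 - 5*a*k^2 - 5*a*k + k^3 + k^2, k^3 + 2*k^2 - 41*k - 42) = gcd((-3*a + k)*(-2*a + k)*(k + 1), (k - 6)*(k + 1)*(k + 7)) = k + 1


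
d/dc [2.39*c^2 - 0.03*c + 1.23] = 4.78*c - 0.03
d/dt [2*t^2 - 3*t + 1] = 4*t - 3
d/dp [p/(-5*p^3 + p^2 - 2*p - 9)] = (-5*p^3 + p^2 + p*(15*p^2 - 2*p + 2) - 2*p - 9)/(5*p^3 - p^2 + 2*p + 9)^2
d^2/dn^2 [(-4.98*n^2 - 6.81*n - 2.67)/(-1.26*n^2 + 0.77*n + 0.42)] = (7.105427357601e-15*n^4 + 31.286304*n^3 + 41.245848*n^2 + 6.080508*n + 3.34425)/(2.000376*n^6 - 3.667356*n^5 + 0.240786*n^4 + 1.988371*n^3 - 0.0802620000000002*n^2 - 0.407484*n - 0.074088)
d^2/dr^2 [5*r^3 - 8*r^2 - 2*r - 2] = 30*r - 16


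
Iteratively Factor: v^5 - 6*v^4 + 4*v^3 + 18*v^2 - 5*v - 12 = (v + 1)*(v^4 - 7*v^3 + 11*v^2 + 7*v - 12) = (v - 3)*(v + 1)*(v^3 - 4*v^2 - v + 4) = (v - 3)*(v - 1)*(v + 1)*(v^2 - 3*v - 4) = (v - 4)*(v - 3)*(v - 1)*(v + 1)*(v + 1)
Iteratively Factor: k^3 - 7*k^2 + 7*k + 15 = (k + 1)*(k^2 - 8*k + 15) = (k - 5)*(k + 1)*(k - 3)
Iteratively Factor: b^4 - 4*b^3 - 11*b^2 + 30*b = (b + 3)*(b^3 - 7*b^2 + 10*b) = (b - 5)*(b + 3)*(b^2 - 2*b) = b*(b - 5)*(b + 3)*(b - 2)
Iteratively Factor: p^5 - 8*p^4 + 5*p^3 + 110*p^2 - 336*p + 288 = (p - 4)*(p^4 - 4*p^3 - 11*p^2 + 66*p - 72) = (p - 4)*(p + 4)*(p^3 - 8*p^2 + 21*p - 18) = (p - 4)*(p - 3)*(p + 4)*(p^2 - 5*p + 6) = (p - 4)*(p - 3)*(p - 2)*(p + 4)*(p - 3)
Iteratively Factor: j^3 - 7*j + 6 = (j - 1)*(j^2 + j - 6) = (j - 1)*(j + 3)*(j - 2)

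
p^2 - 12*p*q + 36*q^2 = (p - 6*q)^2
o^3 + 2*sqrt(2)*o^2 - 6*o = o*(o - sqrt(2))*(o + 3*sqrt(2))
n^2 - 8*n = n*(n - 8)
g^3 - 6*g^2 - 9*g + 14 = (g - 7)*(g - 1)*(g + 2)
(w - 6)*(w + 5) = w^2 - w - 30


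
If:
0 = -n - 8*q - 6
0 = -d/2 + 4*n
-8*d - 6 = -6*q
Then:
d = -48/37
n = -6/37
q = -27/37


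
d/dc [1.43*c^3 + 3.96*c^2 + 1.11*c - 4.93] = 4.29*c^2 + 7.92*c + 1.11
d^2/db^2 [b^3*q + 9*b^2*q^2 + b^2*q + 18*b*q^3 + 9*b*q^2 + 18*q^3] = 2*q*(3*b + 9*q + 1)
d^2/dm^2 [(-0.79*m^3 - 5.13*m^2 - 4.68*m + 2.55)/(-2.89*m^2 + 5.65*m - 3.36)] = (280.801184*m^3 - 516.657402*m^2 + 30.6707219999998*m + 180.239826)/(24.137569*m^6 - 141.568095*m^5 + 360.957243*m^4 - 509.544685*m^3 + 419.659632*m^2 - 191.35872*m + 37.933056)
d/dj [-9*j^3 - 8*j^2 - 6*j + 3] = -27*j^2 - 16*j - 6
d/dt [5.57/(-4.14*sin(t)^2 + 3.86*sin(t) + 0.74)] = (46.1196*sin(t) - 21.5002)*cos(t)/(-4.14*sin(t)^2 + 3.86*sin(t) + 0.74)^2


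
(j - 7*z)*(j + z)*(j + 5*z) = j^3 - j^2*z - 37*j*z^2 - 35*z^3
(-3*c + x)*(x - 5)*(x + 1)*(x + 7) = -3*c*x^3 - 9*c*x^2 + 99*c*x + 105*c + x^4 + 3*x^3 - 33*x^2 - 35*x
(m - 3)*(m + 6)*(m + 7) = m^3 + 10*m^2 + 3*m - 126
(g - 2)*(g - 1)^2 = g^3 - 4*g^2 + 5*g - 2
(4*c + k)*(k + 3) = 4*c*k + 12*c + k^2 + 3*k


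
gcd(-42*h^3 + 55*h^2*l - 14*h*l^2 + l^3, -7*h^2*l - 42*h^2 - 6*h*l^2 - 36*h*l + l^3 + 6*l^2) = 7*h - l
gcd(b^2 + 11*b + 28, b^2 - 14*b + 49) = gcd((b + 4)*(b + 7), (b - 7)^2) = 1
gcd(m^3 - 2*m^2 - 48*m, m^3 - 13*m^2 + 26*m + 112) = m - 8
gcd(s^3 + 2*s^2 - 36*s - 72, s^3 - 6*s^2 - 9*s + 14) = s + 2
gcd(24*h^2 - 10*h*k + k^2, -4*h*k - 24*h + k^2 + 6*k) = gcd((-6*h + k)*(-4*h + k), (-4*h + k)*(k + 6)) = 4*h - k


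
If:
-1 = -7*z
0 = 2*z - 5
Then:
No Solution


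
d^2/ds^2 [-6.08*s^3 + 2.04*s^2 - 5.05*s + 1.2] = 4.08 - 36.48*s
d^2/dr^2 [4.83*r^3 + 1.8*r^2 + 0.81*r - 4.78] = 28.98*r + 3.6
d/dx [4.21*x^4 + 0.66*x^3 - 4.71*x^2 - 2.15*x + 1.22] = 16.84*x^3 + 1.98*x^2 - 9.42*x - 2.15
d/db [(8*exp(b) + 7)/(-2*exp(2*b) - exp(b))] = (16*exp(2*b) + 28*exp(b) + 7)*exp(-b)/(4*exp(2*b) + 4*exp(b) + 1)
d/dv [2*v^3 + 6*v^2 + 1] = 6*v*(v + 2)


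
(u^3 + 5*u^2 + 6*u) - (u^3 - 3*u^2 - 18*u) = 8*u^2 + 24*u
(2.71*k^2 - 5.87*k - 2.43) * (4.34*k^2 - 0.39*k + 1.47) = 11.7614*k^4 - 26.5327*k^3 - 4.2732*k^2 - 7.6812*k - 3.5721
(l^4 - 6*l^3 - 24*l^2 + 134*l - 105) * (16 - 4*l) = -4*l^5 + 40*l^4 - 920*l^2 + 2564*l - 1680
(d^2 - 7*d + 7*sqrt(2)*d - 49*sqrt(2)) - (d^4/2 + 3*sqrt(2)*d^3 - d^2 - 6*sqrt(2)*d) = -d^4/2 - 3*sqrt(2)*d^3 + 2*d^2 - 7*d + 13*sqrt(2)*d - 49*sqrt(2)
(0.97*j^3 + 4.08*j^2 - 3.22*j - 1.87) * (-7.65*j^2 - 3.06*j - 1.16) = -7.4205*j^5 - 34.1802*j^4 + 11.023*j^3 + 19.4259*j^2 + 9.4574*j + 2.1692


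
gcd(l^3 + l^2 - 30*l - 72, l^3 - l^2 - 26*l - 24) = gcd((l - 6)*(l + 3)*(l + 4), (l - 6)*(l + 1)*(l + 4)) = l^2 - 2*l - 24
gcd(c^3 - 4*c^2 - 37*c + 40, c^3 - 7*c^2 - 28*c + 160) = c^2 - 3*c - 40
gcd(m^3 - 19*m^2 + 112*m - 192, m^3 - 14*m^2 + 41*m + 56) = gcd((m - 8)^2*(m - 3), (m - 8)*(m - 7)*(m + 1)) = m - 8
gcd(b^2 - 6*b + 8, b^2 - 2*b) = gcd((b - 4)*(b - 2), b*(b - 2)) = b - 2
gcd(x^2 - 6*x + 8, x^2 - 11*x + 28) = x - 4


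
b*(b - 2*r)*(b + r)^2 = b^4 - 3*b^2*r^2 - 2*b*r^3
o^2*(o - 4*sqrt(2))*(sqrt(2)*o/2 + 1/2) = sqrt(2)*o^4/2 - 7*o^3/2 - 2*sqrt(2)*o^2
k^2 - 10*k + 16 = (k - 8)*(k - 2)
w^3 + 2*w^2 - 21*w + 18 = (w - 3)*(w - 1)*(w + 6)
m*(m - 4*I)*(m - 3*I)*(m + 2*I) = m^4 - 5*I*m^3 + 2*m^2 - 24*I*m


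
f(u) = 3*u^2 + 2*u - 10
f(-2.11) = -0.86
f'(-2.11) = -10.66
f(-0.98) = -9.08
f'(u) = 6*u + 2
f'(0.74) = 6.44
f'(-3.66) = -19.96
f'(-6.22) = -35.32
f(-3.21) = 14.49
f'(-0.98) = -3.88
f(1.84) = 3.84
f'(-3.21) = -17.26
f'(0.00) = 2.00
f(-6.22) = 93.63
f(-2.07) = -1.29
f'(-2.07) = -10.42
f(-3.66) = 22.87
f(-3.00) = 11.00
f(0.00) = -10.00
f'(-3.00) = -16.00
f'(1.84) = 13.04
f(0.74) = -6.88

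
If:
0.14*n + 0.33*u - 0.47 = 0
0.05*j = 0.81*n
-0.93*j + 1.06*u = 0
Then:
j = 1.58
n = 0.10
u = 1.38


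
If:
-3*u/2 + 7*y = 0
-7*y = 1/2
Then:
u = -1/3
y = -1/14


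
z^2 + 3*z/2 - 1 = (z - 1/2)*(z + 2)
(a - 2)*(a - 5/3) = a^2 - 11*a/3 + 10/3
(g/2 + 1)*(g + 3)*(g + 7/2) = g^3/2 + 17*g^2/4 + 47*g/4 + 21/2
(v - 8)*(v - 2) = v^2 - 10*v + 16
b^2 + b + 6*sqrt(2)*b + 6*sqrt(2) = (b + 1)*(b + 6*sqrt(2))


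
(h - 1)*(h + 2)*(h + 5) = h^3 + 6*h^2 + 3*h - 10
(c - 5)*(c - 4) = c^2 - 9*c + 20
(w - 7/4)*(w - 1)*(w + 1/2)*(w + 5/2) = w^4 + w^3/4 - 21*w^2/4 + 29*w/16 + 35/16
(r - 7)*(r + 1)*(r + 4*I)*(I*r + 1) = I*r^4 - 3*r^3 - 6*I*r^3 + 18*r^2 - 3*I*r^2 + 21*r - 24*I*r - 28*I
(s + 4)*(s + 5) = s^2 + 9*s + 20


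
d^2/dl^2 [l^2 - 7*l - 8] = 2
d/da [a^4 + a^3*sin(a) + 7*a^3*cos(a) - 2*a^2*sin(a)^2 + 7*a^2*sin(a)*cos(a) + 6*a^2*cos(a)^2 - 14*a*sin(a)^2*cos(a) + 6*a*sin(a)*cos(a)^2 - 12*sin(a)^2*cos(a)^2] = -7*a^3*sin(a) + a^3*cos(a) + 4*a^3 + 3*a^2*sin(a) - 8*a^2*sin(2*a) + 21*a^2*cos(a) + 7*a^2*cos(2*a) + 7*a*sin(a)/2 + 7*a*sin(2*a) - 21*a*sin(3*a)/2 + 3*a*cos(a)/2 + 8*a*cos(2*a) + 9*a*cos(3*a)/2 + 4*a + 3*sin(a)/2 + 3*sin(3*a)/2 - 6*sin(4*a) - 7*cos(a)/2 + 7*cos(3*a)/2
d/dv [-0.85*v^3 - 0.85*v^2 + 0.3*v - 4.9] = -2.55*v^2 - 1.7*v + 0.3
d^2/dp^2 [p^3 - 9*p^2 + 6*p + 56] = 6*p - 18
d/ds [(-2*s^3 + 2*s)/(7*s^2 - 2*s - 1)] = 2*(-7*s^4 + 4*s^3 - 4*s^2 - 1)/(49*s^4 - 28*s^3 - 10*s^2 + 4*s + 1)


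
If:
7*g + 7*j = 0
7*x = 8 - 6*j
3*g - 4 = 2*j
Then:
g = 4/5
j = -4/5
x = 64/35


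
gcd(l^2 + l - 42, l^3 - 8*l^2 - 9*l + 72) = 1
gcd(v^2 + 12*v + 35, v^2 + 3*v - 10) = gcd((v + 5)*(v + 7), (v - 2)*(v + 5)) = v + 5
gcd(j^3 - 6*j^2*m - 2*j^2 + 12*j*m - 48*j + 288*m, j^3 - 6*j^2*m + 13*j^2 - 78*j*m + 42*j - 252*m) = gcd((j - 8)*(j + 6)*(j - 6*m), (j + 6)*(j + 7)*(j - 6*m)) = j^2 - 6*j*m + 6*j - 36*m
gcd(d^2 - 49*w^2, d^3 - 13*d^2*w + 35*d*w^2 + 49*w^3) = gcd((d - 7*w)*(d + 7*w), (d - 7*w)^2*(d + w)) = -d + 7*w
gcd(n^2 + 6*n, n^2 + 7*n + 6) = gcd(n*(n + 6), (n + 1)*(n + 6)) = n + 6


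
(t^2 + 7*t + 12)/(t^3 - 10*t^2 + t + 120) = (t + 4)/(t^2 - 13*t + 40)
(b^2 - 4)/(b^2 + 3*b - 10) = (b + 2)/(b + 5)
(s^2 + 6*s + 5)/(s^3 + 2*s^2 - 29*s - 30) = (s + 5)/(s^2 + s - 30)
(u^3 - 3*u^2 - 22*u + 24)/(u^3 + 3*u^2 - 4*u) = (u - 6)/u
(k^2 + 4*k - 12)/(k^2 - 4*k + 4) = (k + 6)/(k - 2)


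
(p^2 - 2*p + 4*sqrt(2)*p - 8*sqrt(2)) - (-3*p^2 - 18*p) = 4*p^2 + 4*sqrt(2)*p + 16*p - 8*sqrt(2)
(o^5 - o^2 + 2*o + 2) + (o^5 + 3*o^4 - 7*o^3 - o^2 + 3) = 2*o^5 + 3*o^4 - 7*o^3 - 2*o^2 + 2*o + 5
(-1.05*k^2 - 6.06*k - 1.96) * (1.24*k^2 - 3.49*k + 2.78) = -1.302*k^4 - 3.8499*k^3 + 15.8*k^2 - 10.0064*k - 5.4488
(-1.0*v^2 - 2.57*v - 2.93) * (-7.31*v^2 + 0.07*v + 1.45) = 7.31*v^4 + 18.7167*v^3 + 19.7884*v^2 - 3.9316*v - 4.2485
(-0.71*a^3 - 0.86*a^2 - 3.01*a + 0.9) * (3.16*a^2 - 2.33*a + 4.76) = -2.2436*a^5 - 1.0633*a^4 - 10.8874*a^3 + 5.7637*a^2 - 16.4246*a + 4.284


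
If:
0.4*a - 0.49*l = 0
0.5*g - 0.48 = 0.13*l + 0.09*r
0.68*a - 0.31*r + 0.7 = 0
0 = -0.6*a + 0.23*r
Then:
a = 5.44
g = 4.67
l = 4.44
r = 14.19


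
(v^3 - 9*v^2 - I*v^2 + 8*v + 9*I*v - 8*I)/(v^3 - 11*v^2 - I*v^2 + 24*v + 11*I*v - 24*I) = (v - 1)/(v - 3)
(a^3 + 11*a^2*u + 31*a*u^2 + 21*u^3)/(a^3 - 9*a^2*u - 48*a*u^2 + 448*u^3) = (a^2 + 4*a*u + 3*u^2)/(a^2 - 16*a*u + 64*u^2)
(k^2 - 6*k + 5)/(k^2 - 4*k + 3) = (k - 5)/(k - 3)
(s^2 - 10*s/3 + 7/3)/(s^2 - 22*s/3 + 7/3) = (3*s^2 - 10*s + 7)/(3*s^2 - 22*s + 7)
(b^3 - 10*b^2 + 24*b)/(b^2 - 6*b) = b - 4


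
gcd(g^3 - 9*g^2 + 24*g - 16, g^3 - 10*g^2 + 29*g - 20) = g^2 - 5*g + 4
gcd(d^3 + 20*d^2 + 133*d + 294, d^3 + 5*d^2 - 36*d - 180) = d + 6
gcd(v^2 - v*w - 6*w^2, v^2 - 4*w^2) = v + 2*w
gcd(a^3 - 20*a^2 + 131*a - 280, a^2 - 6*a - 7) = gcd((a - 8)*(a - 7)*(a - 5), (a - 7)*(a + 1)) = a - 7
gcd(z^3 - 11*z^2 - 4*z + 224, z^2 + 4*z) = z + 4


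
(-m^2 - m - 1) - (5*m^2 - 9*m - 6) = -6*m^2 + 8*m + 5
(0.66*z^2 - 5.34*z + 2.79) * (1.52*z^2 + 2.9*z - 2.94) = 1.0032*z^4 - 6.2028*z^3 - 13.1856*z^2 + 23.7906*z - 8.2026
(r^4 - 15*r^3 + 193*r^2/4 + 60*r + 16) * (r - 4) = r^5 - 19*r^4 + 433*r^3/4 - 133*r^2 - 224*r - 64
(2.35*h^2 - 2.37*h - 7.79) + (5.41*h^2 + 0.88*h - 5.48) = 7.76*h^2 - 1.49*h - 13.27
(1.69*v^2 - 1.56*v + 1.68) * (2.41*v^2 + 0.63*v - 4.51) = 4.0729*v^4 - 2.6949*v^3 - 4.5559*v^2 + 8.094*v - 7.5768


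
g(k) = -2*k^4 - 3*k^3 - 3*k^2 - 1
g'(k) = -8*k^3 - 9*k^2 - 6*k = k*(-8*k^2 - 9*k - 6)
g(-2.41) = -43.90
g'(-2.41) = 74.17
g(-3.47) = -201.74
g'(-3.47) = 246.71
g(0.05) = -1.01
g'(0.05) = -0.32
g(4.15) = -860.32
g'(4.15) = -751.69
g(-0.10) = -1.03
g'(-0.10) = 0.52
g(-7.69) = -5808.30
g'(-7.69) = 3151.97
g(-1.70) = -11.64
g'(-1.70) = 23.49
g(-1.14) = -3.83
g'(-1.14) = 7.00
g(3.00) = -271.00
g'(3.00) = -315.00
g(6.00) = -3349.00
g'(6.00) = -2088.00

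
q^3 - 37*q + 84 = (q - 4)*(q - 3)*(q + 7)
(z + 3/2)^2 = z^2 + 3*z + 9/4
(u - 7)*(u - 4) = u^2 - 11*u + 28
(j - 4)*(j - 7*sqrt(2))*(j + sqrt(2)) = j^3 - 6*sqrt(2)*j^2 - 4*j^2 - 14*j + 24*sqrt(2)*j + 56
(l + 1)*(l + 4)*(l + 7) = l^3 + 12*l^2 + 39*l + 28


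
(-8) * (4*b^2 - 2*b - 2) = -32*b^2 + 16*b + 16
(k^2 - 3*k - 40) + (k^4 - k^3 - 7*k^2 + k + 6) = k^4 - k^3 - 6*k^2 - 2*k - 34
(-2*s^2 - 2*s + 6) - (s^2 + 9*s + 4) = -3*s^2 - 11*s + 2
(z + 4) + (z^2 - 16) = z^2 + z - 12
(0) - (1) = -1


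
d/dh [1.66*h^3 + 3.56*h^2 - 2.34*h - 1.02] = 4.98*h^2 + 7.12*h - 2.34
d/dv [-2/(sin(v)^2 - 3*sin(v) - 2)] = 2*(2*sin(v) - 3)*cos(v)/(3*sin(v) + cos(v)^2 + 1)^2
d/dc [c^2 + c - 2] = 2*c + 1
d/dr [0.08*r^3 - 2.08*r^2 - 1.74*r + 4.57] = 0.24*r^2 - 4.16*r - 1.74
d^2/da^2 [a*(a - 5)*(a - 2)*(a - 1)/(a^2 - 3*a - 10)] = 2*(a^3 + 6*a^2 + 12*a - 16)/(a^3 + 6*a^2 + 12*a + 8)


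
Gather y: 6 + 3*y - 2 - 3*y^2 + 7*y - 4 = -3*y^2 + 10*y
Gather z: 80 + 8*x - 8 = 8*x + 72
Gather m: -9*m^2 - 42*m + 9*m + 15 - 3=-9*m^2 - 33*m + 12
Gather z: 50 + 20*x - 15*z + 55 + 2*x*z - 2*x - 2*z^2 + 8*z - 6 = 18*x - 2*z^2 + z*(2*x - 7) + 99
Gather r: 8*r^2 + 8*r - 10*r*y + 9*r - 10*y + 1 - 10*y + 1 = 8*r^2 + r*(17 - 10*y) - 20*y + 2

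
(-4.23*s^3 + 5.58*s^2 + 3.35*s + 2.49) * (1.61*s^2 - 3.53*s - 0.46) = -6.8103*s^5 + 23.9157*s^4 - 12.3581*s^3 - 10.3834*s^2 - 10.3307*s - 1.1454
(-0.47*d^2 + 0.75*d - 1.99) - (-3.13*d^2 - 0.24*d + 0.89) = 2.66*d^2 + 0.99*d - 2.88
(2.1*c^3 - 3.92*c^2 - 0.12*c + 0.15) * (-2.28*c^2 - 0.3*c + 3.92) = -4.788*c^5 + 8.3076*c^4 + 9.6816*c^3 - 15.6724*c^2 - 0.5154*c + 0.588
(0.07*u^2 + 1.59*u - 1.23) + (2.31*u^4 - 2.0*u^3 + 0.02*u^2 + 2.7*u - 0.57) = 2.31*u^4 - 2.0*u^3 + 0.09*u^2 + 4.29*u - 1.8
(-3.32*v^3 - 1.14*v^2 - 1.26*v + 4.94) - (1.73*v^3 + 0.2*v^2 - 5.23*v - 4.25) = -5.05*v^3 - 1.34*v^2 + 3.97*v + 9.19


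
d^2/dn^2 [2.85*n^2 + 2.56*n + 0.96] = 5.70000000000000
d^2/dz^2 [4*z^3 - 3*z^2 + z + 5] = 24*z - 6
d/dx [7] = 0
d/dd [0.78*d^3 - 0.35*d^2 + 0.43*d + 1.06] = 2.34*d^2 - 0.7*d + 0.43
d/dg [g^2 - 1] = 2*g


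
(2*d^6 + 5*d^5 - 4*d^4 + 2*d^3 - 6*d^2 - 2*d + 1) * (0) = 0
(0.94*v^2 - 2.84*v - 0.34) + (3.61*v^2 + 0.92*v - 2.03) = 4.55*v^2 - 1.92*v - 2.37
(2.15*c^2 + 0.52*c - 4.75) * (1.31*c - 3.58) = 2.8165*c^3 - 7.0158*c^2 - 8.0841*c + 17.005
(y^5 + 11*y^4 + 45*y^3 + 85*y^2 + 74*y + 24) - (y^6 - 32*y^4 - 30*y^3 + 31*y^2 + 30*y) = -y^6 + y^5 + 43*y^4 + 75*y^3 + 54*y^2 + 44*y + 24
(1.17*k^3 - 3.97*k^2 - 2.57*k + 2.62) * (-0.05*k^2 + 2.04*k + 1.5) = -0.0585*k^5 + 2.5853*k^4 - 6.2153*k^3 - 11.3288*k^2 + 1.4898*k + 3.93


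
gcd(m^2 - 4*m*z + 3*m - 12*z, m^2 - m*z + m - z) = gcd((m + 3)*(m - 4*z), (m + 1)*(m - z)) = 1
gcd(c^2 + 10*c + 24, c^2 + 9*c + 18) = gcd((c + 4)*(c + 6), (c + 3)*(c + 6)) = c + 6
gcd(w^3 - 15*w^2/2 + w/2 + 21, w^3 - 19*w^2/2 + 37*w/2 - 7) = w^2 - 9*w + 14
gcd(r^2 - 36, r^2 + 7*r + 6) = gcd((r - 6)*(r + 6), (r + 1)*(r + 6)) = r + 6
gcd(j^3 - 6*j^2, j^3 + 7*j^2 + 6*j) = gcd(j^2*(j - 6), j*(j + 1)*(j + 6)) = j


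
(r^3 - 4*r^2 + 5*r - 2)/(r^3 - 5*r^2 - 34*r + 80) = (r^2 - 2*r + 1)/(r^2 - 3*r - 40)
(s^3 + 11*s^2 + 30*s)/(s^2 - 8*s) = (s^2 + 11*s + 30)/(s - 8)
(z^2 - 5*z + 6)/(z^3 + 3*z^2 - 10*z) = (z - 3)/(z*(z + 5))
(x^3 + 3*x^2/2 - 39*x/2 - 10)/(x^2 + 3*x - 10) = (x^2 - 7*x/2 - 2)/(x - 2)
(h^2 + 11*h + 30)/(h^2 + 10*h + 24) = (h + 5)/(h + 4)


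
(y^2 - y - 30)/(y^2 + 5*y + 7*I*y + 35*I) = (y - 6)/(y + 7*I)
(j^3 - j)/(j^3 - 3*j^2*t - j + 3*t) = j/(j - 3*t)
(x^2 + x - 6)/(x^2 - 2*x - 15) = (x - 2)/(x - 5)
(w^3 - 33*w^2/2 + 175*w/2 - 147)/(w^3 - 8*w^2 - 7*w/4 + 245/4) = 2*(w - 6)/(2*w + 5)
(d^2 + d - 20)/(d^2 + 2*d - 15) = (d - 4)/(d - 3)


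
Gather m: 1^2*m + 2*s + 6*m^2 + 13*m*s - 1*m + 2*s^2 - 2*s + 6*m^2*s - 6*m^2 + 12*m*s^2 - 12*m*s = 6*m^2*s + m*(12*s^2 + s) + 2*s^2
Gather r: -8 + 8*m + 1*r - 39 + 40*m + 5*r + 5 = 48*m + 6*r - 42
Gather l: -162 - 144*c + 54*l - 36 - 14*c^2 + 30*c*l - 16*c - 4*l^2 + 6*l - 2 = -14*c^2 - 160*c - 4*l^2 + l*(30*c + 60) - 200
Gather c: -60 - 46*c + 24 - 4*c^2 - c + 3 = -4*c^2 - 47*c - 33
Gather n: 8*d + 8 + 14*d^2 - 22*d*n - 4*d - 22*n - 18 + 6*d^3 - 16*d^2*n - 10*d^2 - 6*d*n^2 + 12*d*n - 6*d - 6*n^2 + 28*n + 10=6*d^3 + 4*d^2 - 2*d + n^2*(-6*d - 6) + n*(-16*d^2 - 10*d + 6)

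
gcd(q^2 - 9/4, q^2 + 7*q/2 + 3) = q + 3/2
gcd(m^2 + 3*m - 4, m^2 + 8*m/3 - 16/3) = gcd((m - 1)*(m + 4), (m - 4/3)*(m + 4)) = m + 4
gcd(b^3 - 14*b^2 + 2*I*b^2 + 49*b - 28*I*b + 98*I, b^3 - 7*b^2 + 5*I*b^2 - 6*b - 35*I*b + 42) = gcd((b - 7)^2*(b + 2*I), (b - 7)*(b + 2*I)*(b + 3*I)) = b^2 + b*(-7 + 2*I) - 14*I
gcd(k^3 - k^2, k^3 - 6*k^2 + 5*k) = k^2 - k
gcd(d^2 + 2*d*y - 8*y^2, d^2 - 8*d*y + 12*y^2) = -d + 2*y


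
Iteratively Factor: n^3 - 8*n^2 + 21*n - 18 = (n - 3)*(n^2 - 5*n + 6) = (n - 3)^2*(n - 2)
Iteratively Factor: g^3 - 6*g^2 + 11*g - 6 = (g - 1)*(g^2 - 5*g + 6) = (g - 2)*(g - 1)*(g - 3)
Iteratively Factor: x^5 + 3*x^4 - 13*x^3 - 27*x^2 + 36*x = (x)*(x^4 + 3*x^3 - 13*x^2 - 27*x + 36) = x*(x - 1)*(x^3 + 4*x^2 - 9*x - 36) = x*(x - 3)*(x - 1)*(x^2 + 7*x + 12) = x*(x - 3)*(x - 1)*(x + 4)*(x + 3)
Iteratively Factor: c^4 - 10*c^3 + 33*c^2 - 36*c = (c)*(c^3 - 10*c^2 + 33*c - 36) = c*(c - 3)*(c^2 - 7*c + 12) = c*(c - 3)^2*(c - 4)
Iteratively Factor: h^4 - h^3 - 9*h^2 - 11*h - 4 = (h + 1)*(h^3 - 2*h^2 - 7*h - 4) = (h - 4)*(h + 1)*(h^2 + 2*h + 1) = (h - 4)*(h + 1)^2*(h + 1)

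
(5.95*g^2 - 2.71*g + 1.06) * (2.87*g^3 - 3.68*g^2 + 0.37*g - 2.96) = 17.0765*g^5 - 29.6737*g^4 + 15.2165*g^3 - 22.5155*g^2 + 8.4138*g - 3.1376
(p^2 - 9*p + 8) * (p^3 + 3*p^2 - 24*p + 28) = p^5 - 6*p^4 - 43*p^3 + 268*p^2 - 444*p + 224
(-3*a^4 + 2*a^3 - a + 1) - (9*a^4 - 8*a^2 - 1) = -12*a^4 + 2*a^3 + 8*a^2 - a + 2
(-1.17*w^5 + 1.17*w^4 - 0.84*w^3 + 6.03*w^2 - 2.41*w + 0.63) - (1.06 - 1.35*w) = -1.17*w^5 + 1.17*w^4 - 0.84*w^3 + 6.03*w^2 - 1.06*w - 0.43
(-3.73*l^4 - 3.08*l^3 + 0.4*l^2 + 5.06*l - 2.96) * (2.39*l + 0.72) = -8.9147*l^5 - 10.0468*l^4 - 1.2616*l^3 + 12.3814*l^2 - 3.4312*l - 2.1312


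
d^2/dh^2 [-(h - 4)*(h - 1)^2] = 12 - 6*h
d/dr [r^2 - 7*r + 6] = 2*r - 7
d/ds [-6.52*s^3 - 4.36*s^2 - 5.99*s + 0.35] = -19.56*s^2 - 8.72*s - 5.99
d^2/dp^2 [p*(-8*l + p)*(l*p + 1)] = -16*l^2 + 6*l*p + 2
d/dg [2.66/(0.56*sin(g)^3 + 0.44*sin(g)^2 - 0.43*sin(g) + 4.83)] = (-4.4688*sin(g)^2 - 2.3408*sin(g) + 1.1438)*cos(g)/(0.56*sin(g)^3 + 0.44*sin(g)^2 - 0.43*sin(g) + 4.83)^2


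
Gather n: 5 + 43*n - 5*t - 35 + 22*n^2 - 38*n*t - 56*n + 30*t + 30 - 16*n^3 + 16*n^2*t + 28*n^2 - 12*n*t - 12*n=-16*n^3 + n^2*(16*t + 50) + n*(-50*t - 25) + 25*t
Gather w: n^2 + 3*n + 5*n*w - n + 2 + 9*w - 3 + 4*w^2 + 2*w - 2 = n^2 + 2*n + 4*w^2 + w*(5*n + 11) - 3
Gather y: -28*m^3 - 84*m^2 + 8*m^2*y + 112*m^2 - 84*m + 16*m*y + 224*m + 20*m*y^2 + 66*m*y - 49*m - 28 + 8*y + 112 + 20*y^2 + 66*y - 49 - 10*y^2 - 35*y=-28*m^3 + 28*m^2 + 91*m + y^2*(20*m + 10) + y*(8*m^2 + 82*m + 39) + 35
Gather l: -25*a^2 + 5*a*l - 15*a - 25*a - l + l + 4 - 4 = -25*a^2 + 5*a*l - 40*a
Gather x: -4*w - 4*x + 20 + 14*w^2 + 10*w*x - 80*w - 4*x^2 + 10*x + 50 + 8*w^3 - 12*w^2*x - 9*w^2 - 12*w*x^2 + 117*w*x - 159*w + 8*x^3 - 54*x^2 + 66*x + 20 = 8*w^3 + 5*w^2 - 243*w + 8*x^3 + x^2*(-12*w - 58) + x*(-12*w^2 + 127*w + 72) + 90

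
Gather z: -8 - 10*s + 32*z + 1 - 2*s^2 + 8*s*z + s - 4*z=-2*s^2 - 9*s + z*(8*s + 28) - 7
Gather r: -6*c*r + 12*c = -6*c*r + 12*c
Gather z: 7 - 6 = 1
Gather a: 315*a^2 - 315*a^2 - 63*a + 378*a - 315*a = 0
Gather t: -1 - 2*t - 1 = -2*t - 2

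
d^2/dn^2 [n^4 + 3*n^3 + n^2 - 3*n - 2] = 12*n^2 + 18*n + 2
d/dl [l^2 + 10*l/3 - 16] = 2*l + 10/3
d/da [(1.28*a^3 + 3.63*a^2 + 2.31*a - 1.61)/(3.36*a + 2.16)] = (8.6016*a^3 + 20.4912*a^2 + 15.6816*a + 10.3992)/(11.2896*a^2 + 14.5152*a + 4.6656)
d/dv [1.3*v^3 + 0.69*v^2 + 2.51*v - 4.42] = 3.9*v^2 + 1.38*v + 2.51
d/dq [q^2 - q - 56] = 2*q - 1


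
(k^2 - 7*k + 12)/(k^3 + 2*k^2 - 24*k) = (k - 3)/(k*(k + 6))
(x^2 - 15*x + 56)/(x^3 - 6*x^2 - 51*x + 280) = (x - 7)/(x^2 + 2*x - 35)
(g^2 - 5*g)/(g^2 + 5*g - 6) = g*(g - 5)/(g^2 + 5*g - 6)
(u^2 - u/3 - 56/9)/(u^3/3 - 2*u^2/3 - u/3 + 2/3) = (3*u^2 - u - 56/3)/(u^3 - 2*u^2 - u + 2)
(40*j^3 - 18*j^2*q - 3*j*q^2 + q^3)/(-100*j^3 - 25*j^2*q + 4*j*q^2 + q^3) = (-2*j + q)/(5*j + q)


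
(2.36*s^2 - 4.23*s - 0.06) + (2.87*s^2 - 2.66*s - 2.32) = 5.23*s^2 - 6.89*s - 2.38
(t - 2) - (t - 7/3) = 1/3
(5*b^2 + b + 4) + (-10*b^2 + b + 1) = -5*b^2 + 2*b + 5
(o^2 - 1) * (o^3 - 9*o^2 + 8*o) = o^5 - 9*o^4 + 7*o^3 + 9*o^2 - 8*o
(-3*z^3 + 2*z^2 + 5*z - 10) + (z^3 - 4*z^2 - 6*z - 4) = -2*z^3 - 2*z^2 - z - 14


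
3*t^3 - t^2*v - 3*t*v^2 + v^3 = (-3*t + v)*(-t + v)*(t + v)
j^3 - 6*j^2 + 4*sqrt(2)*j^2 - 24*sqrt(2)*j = j*(j - 6)*(j + 4*sqrt(2))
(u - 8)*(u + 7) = u^2 - u - 56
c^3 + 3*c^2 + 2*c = c*(c + 1)*(c + 2)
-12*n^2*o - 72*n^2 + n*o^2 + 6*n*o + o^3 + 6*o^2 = (-3*n + o)*(4*n + o)*(o + 6)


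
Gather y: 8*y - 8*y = 0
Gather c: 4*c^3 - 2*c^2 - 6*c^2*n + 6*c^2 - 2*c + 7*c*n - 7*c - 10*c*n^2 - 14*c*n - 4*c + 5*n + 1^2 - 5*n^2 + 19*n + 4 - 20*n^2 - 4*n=4*c^3 + c^2*(4 - 6*n) + c*(-10*n^2 - 7*n - 13) - 25*n^2 + 20*n + 5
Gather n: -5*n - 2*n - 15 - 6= -7*n - 21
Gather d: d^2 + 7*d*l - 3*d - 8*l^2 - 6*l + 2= d^2 + d*(7*l - 3) - 8*l^2 - 6*l + 2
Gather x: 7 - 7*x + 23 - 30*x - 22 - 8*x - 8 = -45*x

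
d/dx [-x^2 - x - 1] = -2*x - 1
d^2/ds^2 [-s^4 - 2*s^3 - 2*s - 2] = 12*s*(-s - 1)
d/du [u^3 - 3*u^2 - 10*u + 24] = 3*u^2 - 6*u - 10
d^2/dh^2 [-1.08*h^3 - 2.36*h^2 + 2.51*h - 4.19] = -6.48*h - 4.72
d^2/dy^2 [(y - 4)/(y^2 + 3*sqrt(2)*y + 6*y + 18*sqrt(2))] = 2*((y - 4)*(2*y + 3*sqrt(2) + 6)^2 - (3*y + 2 + 3*sqrt(2))*(y^2 + 3*sqrt(2)*y + 6*y + 18*sqrt(2)))/(y^2 + 3*sqrt(2)*y + 6*y + 18*sqrt(2))^3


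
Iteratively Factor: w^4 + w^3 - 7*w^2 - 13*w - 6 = (w + 2)*(w^3 - w^2 - 5*w - 3) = (w + 1)*(w + 2)*(w^2 - 2*w - 3) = (w - 3)*(w + 1)*(w + 2)*(w + 1)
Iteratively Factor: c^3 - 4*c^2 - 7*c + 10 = (c + 2)*(c^2 - 6*c + 5) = (c - 5)*(c + 2)*(c - 1)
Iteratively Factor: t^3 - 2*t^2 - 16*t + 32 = (t - 4)*(t^2 + 2*t - 8) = (t - 4)*(t - 2)*(t + 4)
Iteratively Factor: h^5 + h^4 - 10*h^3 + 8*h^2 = (h)*(h^4 + h^3 - 10*h^2 + 8*h) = h*(h - 1)*(h^3 + 2*h^2 - 8*h) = h*(h - 1)*(h + 4)*(h^2 - 2*h) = h^2*(h - 1)*(h + 4)*(h - 2)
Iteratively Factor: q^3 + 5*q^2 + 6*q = (q + 2)*(q^2 + 3*q) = (q + 2)*(q + 3)*(q)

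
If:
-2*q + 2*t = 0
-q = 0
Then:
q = 0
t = 0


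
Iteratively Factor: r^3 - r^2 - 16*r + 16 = (r - 4)*(r^2 + 3*r - 4) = (r - 4)*(r - 1)*(r + 4)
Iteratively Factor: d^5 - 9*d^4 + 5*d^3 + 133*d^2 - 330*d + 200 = (d - 1)*(d^4 - 8*d^3 - 3*d^2 + 130*d - 200) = (d - 5)*(d - 1)*(d^3 - 3*d^2 - 18*d + 40) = (d - 5)*(d - 1)*(d + 4)*(d^2 - 7*d + 10) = (d - 5)*(d - 2)*(d - 1)*(d + 4)*(d - 5)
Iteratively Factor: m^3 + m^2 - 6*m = (m)*(m^2 + m - 6) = m*(m - 2)*(m + 3)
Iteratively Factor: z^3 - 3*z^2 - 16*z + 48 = (z - 3)*(z^2 - 16) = (z - 3)*(z + 4)*(z - 4)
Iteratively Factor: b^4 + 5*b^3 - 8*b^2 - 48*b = (b + 4)*(b^3 + b^2 - 12*b) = (b - 3)*(b + 4)*(b^2 + 4*b) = (b - 3)*(b + 4)^2*(b)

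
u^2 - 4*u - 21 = (u - 7)*(u + 3)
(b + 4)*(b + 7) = b^2 + 11*b + 28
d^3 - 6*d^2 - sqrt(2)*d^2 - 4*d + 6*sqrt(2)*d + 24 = (d - 6)*(d - 2*sqrt(2))*(d + sqrt(2))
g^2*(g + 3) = g^3 + 3*g^2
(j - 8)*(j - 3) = j^2 - 11*j + 24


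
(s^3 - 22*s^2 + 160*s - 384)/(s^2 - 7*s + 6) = (s^2 - 16*s + 64)/(s - 1)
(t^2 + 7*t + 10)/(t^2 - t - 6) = (t + 5)/(t - 3)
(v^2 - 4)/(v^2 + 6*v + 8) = (v - 2)/(v + 4)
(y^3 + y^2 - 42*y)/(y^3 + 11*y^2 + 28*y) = (y - 6)/(y + 4)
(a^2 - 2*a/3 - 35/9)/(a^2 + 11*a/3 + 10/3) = (a - 7/3)/(a + 2)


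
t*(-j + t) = -j*t + t^2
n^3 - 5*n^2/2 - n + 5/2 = (n - 5/2)*(n - 1)*(n + 1)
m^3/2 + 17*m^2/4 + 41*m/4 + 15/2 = (m/2 + 1)*(m + 3/2)*(m + 5)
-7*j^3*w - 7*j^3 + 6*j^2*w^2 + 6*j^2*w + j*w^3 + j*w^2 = (-j + w)*(7*j + w)*(j*w + j)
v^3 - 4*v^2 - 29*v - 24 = (v - 8)*(v + 1)*(v + 3)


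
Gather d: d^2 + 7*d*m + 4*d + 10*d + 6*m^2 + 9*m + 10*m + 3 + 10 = d^2 + d*(7*m + 14) + 6*m^2 + 19*m + 13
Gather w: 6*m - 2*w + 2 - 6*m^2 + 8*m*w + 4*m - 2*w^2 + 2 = -6*m^2 + 10*m - 2*w^2 + w*(8*m - 2) + 4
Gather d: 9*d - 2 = 9*d - 2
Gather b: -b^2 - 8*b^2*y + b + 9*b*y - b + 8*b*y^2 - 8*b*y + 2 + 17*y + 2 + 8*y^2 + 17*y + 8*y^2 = b^2*(-8*y - 1) + b*(8*y^2 + y) + 16*y^2 + 34*y + 4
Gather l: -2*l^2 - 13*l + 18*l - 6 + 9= -2*l^2 + 5*l + 3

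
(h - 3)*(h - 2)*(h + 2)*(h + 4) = h^4 + h^3 - 16*h^2 - 4*h + 48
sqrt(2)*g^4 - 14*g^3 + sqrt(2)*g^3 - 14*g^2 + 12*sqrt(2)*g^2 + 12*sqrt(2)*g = g*(g - 6*sqrt(2))*(g - sqrt(2))*(sqrt(2)*g + sqrt(2))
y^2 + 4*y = y*(y + 4)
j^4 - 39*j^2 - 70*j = j*(j - 7)*(j + 2)*(j + 5)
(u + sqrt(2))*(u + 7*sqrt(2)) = u^2 + 8*sqrt(2)*u + 14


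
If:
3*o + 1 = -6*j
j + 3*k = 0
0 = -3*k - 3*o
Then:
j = -1/7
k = 1/21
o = -1/21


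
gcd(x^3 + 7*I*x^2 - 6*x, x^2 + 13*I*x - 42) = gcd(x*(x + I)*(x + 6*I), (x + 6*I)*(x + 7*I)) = x + 6*I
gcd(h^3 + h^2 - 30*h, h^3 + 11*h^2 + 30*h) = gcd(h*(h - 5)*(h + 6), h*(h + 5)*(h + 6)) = h^2 + 6*h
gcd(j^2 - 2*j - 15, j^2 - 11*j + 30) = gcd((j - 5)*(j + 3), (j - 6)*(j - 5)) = j - 5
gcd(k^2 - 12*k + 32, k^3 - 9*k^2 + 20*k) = k - 4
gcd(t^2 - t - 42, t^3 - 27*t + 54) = t + 6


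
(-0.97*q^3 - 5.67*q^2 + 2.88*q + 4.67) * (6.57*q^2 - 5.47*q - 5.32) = -6.3729*q^5 - 31.946*q^4 + 55.0969*q^3 + 45.0927*q^2 - 40.8665*q - 24.8444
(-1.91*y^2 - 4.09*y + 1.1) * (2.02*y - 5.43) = -3.8582*y^3 + 2.1095*y^2 + 24.4307*y - 5.973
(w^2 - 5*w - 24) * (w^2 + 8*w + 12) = w^4 + 3*w^3 - 52*w^2 - 252*w - 288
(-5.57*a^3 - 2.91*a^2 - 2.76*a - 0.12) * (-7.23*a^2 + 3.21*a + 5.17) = 40.2711*a^5 + 3.1596*a^4 - 18.1832*a^3 - 23.0367*a^2 - 14.6544*a - 0.6204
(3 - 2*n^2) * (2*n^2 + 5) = -4*n^4 - 4*n^2 + 15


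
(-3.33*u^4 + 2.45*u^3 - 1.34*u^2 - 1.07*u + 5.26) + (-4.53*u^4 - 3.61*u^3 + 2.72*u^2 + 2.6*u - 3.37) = -7.86*u^4 - 1.16*u^3 + 1.38*u^2 + 1.53*u + 1.89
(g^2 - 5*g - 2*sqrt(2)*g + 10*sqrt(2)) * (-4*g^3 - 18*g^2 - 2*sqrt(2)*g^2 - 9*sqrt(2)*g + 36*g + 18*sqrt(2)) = -4*g^5 + 2*g^4 + 6*sqrt(2)*g^4 - 3*sqrt(2)*g^3 + 134*g^3 - 189*sqrt(2)*g^2 - 184*g^2 - 252*g + 270*sqrt(2)*g + 360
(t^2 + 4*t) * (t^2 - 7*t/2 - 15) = t^4 + t^3/2 - 29*t^2 - 60*t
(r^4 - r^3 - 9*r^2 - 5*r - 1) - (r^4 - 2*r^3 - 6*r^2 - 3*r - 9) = r^3 - 3*r^2 - 2*r + 8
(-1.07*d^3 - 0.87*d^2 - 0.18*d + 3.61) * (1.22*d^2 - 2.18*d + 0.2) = -1.3054*d^5 + 1.2712*d^4 + 1.463*d^3 + 4.6226*d^2 - 7.9058*d + 0.722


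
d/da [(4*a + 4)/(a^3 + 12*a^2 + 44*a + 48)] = 4*(-2*a^3 - 15*a^2 - 24*a + 4)/(a^6 + 24*a^5 + 232*a^4 + 1152*a^3 + 3088*a^2 + 4224*a + 2304)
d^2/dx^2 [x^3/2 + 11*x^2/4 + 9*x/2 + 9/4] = 3*x + 11/2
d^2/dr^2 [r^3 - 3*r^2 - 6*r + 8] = 6*r - 6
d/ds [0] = 0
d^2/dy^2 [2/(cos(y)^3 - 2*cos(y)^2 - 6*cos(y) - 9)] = 2*((-21*cos(y) - 16*cos(2*y) + 9*cos(3*y))*(-cos(y)^3 + 2*cos(y)^2 + 6*cos(y) + 9)/4 - 2*(-3*cos(y)^2 + 4*cos(y) + 6)^2*sin(y)^2)/(-cos(y)^3 + 2*cos(y)^2 + 6*cos(y) + 9)^3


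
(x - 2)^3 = x^3 - 6*x^2 + 12*x - 8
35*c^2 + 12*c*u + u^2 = (5*c + u)*(7*c + u)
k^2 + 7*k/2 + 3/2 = (k + 1/2)*(k + 3)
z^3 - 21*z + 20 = (z - 4)*(z - 1)*(z + 5)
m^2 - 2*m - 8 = (m - 4)*(m + 2)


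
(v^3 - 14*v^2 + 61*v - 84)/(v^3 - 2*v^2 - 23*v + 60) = (v - 7)/(v + 5)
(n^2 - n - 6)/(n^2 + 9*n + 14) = (n - 3)/(n + 7)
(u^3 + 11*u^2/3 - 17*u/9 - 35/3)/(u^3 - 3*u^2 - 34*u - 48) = (9*u^2 + 6*u - 35)/(9*(u^2 - 6*u - 16))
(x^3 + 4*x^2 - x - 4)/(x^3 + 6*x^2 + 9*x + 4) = (x - 1)/(x + 1)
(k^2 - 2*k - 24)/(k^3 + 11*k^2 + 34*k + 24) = (k - 6)/(k^2 + 7*k + 6)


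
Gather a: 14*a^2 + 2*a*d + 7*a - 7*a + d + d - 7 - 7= 14*a^2 + 2*a*d + 2*d - 14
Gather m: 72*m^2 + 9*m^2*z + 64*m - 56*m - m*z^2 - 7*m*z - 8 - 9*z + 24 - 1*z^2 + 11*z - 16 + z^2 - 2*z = m^2*(9*z + 72) + m*(-z^2 - 7*z + 8)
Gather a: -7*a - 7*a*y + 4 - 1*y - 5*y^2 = a*(-7*y - 7) - 5*y^2 - y + 4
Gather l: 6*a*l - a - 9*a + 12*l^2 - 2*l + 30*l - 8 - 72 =-10*a + 12*l^2 + l*(6*a + 28) - 80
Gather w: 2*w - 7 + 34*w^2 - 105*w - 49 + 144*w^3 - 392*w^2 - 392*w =144*w^3 - 358*w^2 - 495*w - 56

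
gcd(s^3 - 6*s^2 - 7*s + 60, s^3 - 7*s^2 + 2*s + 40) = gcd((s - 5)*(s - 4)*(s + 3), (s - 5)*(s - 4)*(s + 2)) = s^2 - 9*s + 20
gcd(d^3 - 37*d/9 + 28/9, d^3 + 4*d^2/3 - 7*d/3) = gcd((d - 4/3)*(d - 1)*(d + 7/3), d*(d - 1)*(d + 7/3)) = d^2 + 4*d/3 - 7/3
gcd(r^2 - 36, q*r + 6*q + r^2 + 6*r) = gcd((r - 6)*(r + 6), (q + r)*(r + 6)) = r + 6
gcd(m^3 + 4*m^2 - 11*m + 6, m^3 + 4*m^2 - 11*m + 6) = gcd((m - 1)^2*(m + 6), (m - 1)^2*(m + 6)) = m^3 + 4*m^2 - 11*m + 6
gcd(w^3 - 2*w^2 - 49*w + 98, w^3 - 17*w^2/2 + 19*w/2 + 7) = w^2 - 9*w + 14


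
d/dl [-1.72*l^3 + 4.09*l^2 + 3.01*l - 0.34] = -5.16*l^2 + 8.18*l + 3.01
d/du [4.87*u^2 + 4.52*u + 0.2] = 9.74*u + 4.52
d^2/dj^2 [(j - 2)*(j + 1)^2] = 6*j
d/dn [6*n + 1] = 6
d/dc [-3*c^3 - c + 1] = -9*c^2 - 1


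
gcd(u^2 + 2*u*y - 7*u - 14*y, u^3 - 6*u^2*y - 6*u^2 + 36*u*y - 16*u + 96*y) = 1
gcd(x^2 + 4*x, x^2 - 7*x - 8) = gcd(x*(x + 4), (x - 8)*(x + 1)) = 1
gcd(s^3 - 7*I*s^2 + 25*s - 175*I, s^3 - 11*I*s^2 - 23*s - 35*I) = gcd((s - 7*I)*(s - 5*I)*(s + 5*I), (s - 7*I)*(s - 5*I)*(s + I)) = s^2 - 12*I*s - 35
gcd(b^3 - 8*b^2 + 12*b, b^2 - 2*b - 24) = b - 6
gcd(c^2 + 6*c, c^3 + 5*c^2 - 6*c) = c^2 + 6*c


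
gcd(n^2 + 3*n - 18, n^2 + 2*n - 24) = n + 6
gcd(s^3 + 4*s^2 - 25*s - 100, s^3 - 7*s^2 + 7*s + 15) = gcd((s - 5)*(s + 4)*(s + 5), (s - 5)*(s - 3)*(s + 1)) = s - 5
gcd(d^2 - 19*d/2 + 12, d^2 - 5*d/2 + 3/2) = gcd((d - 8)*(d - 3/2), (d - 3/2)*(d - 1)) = d - 3/2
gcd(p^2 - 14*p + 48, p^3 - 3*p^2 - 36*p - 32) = p - 8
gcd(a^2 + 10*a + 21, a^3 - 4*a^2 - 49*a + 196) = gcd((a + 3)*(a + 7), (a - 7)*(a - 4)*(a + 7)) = a + 7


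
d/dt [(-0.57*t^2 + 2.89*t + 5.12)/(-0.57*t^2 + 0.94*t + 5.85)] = (1.1115*t^2 - 0.832199999999999*t + 12.0937)/(0.3249*t^4 - 1.0716*t^3 - 5.7854*t^2 + 10.998*t + 34.2225)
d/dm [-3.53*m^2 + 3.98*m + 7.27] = 3.98 - 7.06*m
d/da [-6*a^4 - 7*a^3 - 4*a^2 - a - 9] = -24*a^3 - 21*a^2 - 8*a - 1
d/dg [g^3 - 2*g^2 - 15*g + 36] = 3*g^2 - 4*g - 15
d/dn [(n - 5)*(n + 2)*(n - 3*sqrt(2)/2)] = 3*n^2 - 6*n - 3*sqrt(2)*n - 10 + 9*sqrt(2)/2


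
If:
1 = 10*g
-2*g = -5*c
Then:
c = 1/25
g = 1/10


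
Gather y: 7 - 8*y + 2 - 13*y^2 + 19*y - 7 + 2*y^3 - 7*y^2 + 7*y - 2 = 2*y^3 - 20*y^2 + 18*y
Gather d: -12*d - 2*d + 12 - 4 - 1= 7 - 14*d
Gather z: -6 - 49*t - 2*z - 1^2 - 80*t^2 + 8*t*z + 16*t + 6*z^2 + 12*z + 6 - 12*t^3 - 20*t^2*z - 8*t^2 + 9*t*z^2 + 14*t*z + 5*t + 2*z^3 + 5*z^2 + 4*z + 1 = -12*t^3 - 88*t^2 - 28*t + 2*z^3 + z^2*(9*t + 11) + z*(-20*t^2 + 22*t + 14)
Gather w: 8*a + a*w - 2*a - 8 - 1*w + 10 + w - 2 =a*w + 6*a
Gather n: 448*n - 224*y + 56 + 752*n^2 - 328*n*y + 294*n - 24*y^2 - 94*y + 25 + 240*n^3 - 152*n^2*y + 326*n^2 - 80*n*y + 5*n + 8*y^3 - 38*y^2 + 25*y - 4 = 240*n^3 + n^2*(1078 - 152*y) + n*(747 - 408*y) + 8*y^3 - 62*y^2 - 293*y + 77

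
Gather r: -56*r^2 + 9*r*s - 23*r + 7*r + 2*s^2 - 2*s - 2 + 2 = -56*r^2 + r*(9*s - 16) + 2*s^2 - 2*s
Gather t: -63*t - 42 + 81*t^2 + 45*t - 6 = 81*t^2 - 18*t - 48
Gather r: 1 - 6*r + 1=2 - 6*r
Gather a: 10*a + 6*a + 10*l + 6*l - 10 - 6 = 16*a + 16*l - 16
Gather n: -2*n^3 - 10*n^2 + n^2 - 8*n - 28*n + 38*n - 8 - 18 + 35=-2*n^3 - 9*n^2 + 2*n + 9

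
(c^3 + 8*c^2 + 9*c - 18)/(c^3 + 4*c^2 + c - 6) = (c + 6)/(c + 2)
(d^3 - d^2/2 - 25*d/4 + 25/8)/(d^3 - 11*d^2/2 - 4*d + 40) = (d^2 - 3*d + 5/4)/(d^2 - 8*d + 16)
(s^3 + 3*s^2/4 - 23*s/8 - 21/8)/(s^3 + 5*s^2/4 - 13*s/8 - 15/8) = (4*s - 7)/(4*s - 5)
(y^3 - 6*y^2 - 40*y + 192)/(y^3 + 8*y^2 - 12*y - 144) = (y - 8)/(y + 6)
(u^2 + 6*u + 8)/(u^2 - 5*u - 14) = (u + 4)/(u - 7)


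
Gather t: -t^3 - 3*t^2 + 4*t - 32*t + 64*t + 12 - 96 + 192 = -t^3 - 3*t^2 + 36*t + 108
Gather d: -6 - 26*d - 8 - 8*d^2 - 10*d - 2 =-8*d^2 - 36*d - 16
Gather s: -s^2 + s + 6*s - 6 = -s^2 + 7*s - 6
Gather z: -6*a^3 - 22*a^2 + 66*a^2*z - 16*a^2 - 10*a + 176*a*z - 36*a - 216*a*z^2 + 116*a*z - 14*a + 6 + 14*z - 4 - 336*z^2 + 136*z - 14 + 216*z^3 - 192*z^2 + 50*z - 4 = -6*a^3 - 38*a^2 - 60*a + 216*z^3 + z^2*(-216*a - 528) + z*(66*a^2 + 292*a + 200) - 16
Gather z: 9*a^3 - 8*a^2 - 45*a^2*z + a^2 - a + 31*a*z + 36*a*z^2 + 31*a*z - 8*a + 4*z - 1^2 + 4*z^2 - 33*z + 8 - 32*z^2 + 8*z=9*a^3 - 7*a^2 - 9*a + z^2*(36*a - 28) + z*(-45*a^2 + 62*a - 21) + 7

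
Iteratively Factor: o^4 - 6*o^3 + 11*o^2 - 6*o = (o - 3)*(o^3 - 3*o^2 + 2*o) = (o - 3)*(o - 2)*(o^2 - o) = o*(o - 3)*(o - 2)*(o - 1)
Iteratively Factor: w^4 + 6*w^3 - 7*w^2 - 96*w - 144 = (w + 3)*(w^3 + 3*w^2 - 16*w - 48) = (w + 3)*(w + 4)*(w^2 - w - 12) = (w + 3)^2*(w + 4)*(w - 4)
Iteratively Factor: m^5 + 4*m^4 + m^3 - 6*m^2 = (m)*(m^4 + 4*m^3 + m^2 - 6*m) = m*(m + 3)*(m^3 + m^2 - 2*m) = m*(m + 2)*(m + 3)*(m^2 - m) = m^2*(m + 2)*(m + 3)*(m - 1)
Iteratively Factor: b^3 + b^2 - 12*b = (b - 3)*(b^2 + 4*b) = (b - 3)*(b + 4)*(b)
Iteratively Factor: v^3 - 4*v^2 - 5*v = (v - 5)*(v^2 + v) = v*(v - 5)*(v + 1)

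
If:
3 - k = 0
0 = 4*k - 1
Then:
No Solution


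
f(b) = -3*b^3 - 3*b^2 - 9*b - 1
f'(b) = -9*b^2 - 6*b - 9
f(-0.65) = 4.41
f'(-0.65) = -8.90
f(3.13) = -150.55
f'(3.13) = -115.95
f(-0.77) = 5.52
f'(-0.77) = -9.72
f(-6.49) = 751.13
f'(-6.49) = -349.14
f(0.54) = -7.21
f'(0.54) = -14.86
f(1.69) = -39.26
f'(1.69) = -44.84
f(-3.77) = 151.04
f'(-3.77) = -114.30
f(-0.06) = -0.47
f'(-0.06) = -8.67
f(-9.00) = 2024.00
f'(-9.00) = -684.00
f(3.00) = -136.00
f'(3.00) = -108.00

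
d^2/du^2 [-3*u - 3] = 0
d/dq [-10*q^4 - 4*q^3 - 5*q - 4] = -40*q^3 - 12*q^2 - 5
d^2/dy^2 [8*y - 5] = 0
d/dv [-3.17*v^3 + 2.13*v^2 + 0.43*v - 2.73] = -9.51*v^2 + 4.26*v + 0.43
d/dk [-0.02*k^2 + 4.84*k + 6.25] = 4.84 - 0.04*k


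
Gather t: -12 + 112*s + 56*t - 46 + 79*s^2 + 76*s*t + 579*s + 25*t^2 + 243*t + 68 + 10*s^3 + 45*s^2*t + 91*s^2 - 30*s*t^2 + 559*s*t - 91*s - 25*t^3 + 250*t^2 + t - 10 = 10*s^3 + 170*s^2 + 600*s - 25*t^3 + t^2*(275 - 30*s) + t*(45*s^2 + 635*s + 300)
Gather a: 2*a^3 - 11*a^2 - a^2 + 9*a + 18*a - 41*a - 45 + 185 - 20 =2*a^3 - 12*a^2 - 14*a + 120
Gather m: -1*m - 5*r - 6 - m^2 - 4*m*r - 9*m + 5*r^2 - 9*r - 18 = -m^2 + m*(-4*r - 10) + 5*r^2 - 14*r - 24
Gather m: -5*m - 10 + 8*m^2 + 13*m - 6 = 8*m^2 + 8*m - 16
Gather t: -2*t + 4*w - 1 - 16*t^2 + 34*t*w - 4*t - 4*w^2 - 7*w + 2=-16*t^2 + t*(34*w - 6) - 4*w^2 - 3*w + 1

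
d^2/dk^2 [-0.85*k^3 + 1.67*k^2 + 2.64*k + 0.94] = 3.34 - 5.1*k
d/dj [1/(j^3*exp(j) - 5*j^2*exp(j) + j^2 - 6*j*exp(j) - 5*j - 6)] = (-j^3*exp(j) + 2*j^2*exp(j) + 16*j*exp(j) - 2*j + 6*exp(j) + 5)/(-j^3*exp(j) + 5*j^2*exp(j) - j^2 + 6*j*exp(j) + 5*j + 6)^2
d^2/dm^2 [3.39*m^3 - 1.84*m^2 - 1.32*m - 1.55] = 20.34*m - 3.68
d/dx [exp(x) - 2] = exp(x)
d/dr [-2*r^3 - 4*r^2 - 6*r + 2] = -6*r^2 - 8*r - 6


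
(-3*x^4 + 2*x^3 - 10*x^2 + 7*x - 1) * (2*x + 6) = -6*x^5 - 14*x^4 - 8*x^3 - 46*x^2 + 40*x - 6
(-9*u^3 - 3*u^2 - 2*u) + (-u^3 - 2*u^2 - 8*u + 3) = -10*u^3 - 5*u^2 - 10*u + 3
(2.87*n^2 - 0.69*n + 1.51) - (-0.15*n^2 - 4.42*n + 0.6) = 3.02*n^2 + 3.73*n + 0.91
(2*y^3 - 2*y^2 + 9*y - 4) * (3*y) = 6*y^4 - 6*y^3 + 27*y^2 - 12*y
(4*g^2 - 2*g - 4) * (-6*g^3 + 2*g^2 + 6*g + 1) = -24*g^5 + 20*g^4 + 44*g^3 - 16*g^2 - 26*g - 4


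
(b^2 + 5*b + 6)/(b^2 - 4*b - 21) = (b + 2)/(b - 7)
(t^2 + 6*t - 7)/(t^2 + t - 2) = (t + 7)/(t + 2)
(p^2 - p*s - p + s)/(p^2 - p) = (p - s)/p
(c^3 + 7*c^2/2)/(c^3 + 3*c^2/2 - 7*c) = c/(c - 2)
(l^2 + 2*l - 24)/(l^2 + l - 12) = (l^2 + 2*l - 24)/(l^2 + l - 12)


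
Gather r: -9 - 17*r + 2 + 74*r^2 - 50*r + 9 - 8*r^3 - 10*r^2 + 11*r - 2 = -8*r^3 + 64*r^2 - 56*r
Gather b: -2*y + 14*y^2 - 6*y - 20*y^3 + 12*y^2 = -20*y^3 + 26*y^2 - 8*y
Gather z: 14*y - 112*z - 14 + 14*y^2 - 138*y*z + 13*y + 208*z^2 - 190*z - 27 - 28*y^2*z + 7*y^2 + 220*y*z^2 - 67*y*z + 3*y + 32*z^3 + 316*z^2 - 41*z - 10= 21*y^2 + 30*y + 32*z^3 + z^2*(220*y + 524) + z*(-28*y^2 - 205*y - 343) - 51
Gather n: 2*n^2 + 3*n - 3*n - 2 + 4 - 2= 2*n^2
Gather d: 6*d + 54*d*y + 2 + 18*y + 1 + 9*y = d*(54*y + 6) + 27*y + 3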